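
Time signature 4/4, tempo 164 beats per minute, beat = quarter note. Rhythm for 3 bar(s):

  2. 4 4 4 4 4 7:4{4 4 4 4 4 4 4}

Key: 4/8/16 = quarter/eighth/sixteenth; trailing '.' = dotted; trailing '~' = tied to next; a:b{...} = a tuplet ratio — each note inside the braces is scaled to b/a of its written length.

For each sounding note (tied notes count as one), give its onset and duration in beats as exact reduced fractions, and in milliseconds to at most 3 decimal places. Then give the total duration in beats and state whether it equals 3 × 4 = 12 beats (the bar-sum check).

1) 0.0ms=0b +1097.561ms=3b
2) 1097.561ms=3b +365.854ms=1b
3) 1463.415ms=4b +365.854ms=1b
4) 1829.268ms=5b +365.854ms=1b
5) 2195.122ms=6b +365.854ms=1b
6) 2560.976ms=7b +365.854ms=1b
7) 2926.829ms=8b +209.059ms=4/7b
8) 3135.889ms=60/7b +209.059ms=4/7b
9) 3344.948ms=64/7b +209.059ms=4/7b
10) 3554.007ms=68/7b +209.059ms=4/7b
11) 3763.066ms=72/7b +209.059ms=4/7b
12) 3972.125ms=76/7b +209.059ms=4/7b
13) 4181.185ms=80/7b +209.059ms=4/7b
Σ=12b of 12 (164bpm 4/4) — PASS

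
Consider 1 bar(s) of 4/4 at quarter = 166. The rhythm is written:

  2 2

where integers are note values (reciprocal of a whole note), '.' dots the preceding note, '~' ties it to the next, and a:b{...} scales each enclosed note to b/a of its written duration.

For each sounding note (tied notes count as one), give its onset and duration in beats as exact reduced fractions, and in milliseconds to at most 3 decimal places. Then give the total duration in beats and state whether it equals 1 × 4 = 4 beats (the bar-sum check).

1) 0.0ms=0b +722.892ms=2b
2) 722.892ms=2b +722.892ms=2b
Σ=4b of 4 (166bpm 4/4) — PASS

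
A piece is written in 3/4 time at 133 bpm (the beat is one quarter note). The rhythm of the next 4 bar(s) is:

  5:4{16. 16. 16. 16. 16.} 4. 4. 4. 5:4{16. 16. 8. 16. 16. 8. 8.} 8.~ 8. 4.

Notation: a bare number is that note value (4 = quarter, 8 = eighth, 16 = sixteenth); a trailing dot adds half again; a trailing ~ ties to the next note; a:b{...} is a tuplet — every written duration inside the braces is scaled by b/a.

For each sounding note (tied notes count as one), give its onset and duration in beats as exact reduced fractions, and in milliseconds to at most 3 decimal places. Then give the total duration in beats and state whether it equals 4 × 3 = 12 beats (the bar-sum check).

1) 0.0ms=0b +135.338ms=3/10b
2) 135.338ms=3/10b +135.338ms=3/10b
3) 270.677ms=3/5b +135.338ms=3/10b
4) 406.015ms=9/10b +135.338ms=3/10b
5) 541.353ms=6/5b +135.338ms=3/10b
6) 676.692ms=3/2b +676.692ms=3/2b
7) 1353.383ms=3b +676.692ms=3/2b
8) 2030.075ms=9/2b +676.692ms=3/2b
9) 2706.767ms=6b +135.338ms=3/10b
10) 2842.105ms=63/10b +135.338ms=3/10b
11) 2977.444ms=33/5b +270.677ms=3/5b
12) 3248.12ms=36/5b +135.338ms=3/10b
13) 3383.459ms=15/2b +135.338ms=3/10b
14) 3518.797ms=39/5b +270.677ms=3/5b
15) 3789.474ms=42/5b +270.677ms=3/5b
16) 4060.15ms=9b +676.692ms=3/2b
17) 4736.842ms=21/2b +676.692ms=3/2b
Σ=12b of 12 (133bpm 3/4) — PASS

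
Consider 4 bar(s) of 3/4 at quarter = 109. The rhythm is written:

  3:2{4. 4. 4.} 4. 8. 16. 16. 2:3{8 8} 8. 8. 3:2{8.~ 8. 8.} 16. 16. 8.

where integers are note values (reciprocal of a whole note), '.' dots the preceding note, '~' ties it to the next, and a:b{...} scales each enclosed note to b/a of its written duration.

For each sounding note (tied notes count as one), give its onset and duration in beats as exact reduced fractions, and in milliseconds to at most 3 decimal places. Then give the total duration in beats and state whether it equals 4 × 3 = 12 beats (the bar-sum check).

1) 0.0ms=0b +550.459ms=1b
2) 550.459ms=1b +550.459ms=1b
3) 1100.917ms=2b +550.459ms=1b
4) 1651.376ms=3b +825.688ms=3/2b
5) 2477.064ms=9/2b +412.844ms=3/4b
6) 2889.908ms=21/4b +206.422ms=3/8b
7) 3096.33ms=45/8b +206.422ms=3/8b
8) 3302.752ms=6b +412.844ms=3/4b
9) 3715.596ms=27/4b +412.844ms=3/4b
10) 4128.44ms=15/2b +412.844ms=3/4b
11) 4541.284ms=33/4b +412.844ms=3/4b
12) 4954.128ms=9b +550.459ms=1b
13) 5504.587ms=10b +275.229ms=1/2b
14) 5779.817ms=21/2b +206.422ms=3/8b
15) 5986.239ms=87/8b +206.422ms=3/8b
16) 6192.661ms=45/4b +412.844ms=3/4b
Σ=12b of 12 (109bpm 3/4) — PASS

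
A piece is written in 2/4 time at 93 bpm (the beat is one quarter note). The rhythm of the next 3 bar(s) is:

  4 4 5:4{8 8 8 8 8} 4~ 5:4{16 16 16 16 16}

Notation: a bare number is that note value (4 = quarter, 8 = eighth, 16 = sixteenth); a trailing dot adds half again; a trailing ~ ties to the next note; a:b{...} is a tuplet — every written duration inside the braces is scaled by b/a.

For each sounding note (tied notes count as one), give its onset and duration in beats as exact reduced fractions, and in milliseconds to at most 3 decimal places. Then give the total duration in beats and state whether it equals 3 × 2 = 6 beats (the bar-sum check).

1) 0.0ms=0b +645.161ms=1b
2) 645.161ms=1b +645.161ms=1b
3) 1290.323ms=2b +258.065ms=2/5b
4) 1548.387ms=12/5b +258.065ms=2/5b
5) 1806.452ms=14/5b +258.065ms=2/5b
6) 2064.516ms=16/5b +258.065ms=2/5b
7) 2322.581ms=18/5b +258.065ms=2/5b
8) 2580.645ms=4b +774.194ms=6/5b
9) 3354.839ms=26/5b +129.032ms=1/5b
10) 3483.871ms=27/5b +129.032ms=1/5b
11) 3612.903ms=28/5b +129.032ms=1/5b
12) 3741.935ms=29/5b +129.032ms=1/5b
Σ=6b of 6 (93bpm 2/4) — PASS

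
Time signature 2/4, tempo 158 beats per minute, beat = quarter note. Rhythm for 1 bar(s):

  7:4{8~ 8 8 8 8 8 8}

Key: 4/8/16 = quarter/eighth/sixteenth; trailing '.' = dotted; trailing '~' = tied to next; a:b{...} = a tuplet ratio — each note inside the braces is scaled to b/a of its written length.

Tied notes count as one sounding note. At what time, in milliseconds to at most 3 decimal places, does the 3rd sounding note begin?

1. 0.0ms @ 0 + 216.998ms (4/7)
2. 216.998ms @ 4/7 + 108.499ms (2/7)
3. 325.497ms @ 6/7 + 108.499ms (2/7)
4. 433.996ms @ 8/7 + 108.499ms (2/7)
5. 542.495ms @ 10/7 + 108.499ms (2/7)
6. 650.995ms @ 12/7 + 108.499ms (2/7)

note 3 onset = 6/7b = 325.497ms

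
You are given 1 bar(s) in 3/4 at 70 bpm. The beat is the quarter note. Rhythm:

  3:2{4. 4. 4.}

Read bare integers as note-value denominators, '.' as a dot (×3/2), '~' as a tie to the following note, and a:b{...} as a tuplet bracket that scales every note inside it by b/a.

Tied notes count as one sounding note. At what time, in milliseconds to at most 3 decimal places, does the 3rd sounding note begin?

note 3 onset = 2b = 1714.286ms

1. 0.0ms @ 0 + 857.143ms (1)
2. 857.143ms @ 1 + 857.143ms (1)
3. 1714.286ms @ 2 + 857.143ms (1)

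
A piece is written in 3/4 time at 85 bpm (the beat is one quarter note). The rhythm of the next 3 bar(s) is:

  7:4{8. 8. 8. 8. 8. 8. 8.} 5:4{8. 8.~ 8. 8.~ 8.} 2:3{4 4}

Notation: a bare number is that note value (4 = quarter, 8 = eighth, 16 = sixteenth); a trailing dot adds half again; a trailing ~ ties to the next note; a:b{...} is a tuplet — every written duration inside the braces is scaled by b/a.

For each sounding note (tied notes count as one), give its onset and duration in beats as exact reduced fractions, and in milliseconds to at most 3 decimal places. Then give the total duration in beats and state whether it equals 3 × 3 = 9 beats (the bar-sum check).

1) 0.0ms=0b +302.521ms=3/7b
2) 302.521ms=3/7b +302.521ms=3/7b
3) 605.042ms=6/7b +302.521ms=3/7b
4) 907.563ms=9/7b +302.521ms=3/7b
5) 1210.084ms=12/7b +302.521ms=3/7b
6) 1512.605ms=15/7b +302.521ms=3/7b
7) 1815.126ms=18/7b +302.521ms=3/7b
8) 2117.647ms=3b +423.529ms=3/5b
9) 2541.176ms=18/5b +847.059ms=6/5b
10) 3388.235ms=24/5b +847.059ms=6/5b
11) 4235.294ms=6b +1058.824ms=3/2b
12) 5294.118ms=15/2b +1058.824ms=3/2b
Σ=9b of 9 (85bpm 3/4) — PASS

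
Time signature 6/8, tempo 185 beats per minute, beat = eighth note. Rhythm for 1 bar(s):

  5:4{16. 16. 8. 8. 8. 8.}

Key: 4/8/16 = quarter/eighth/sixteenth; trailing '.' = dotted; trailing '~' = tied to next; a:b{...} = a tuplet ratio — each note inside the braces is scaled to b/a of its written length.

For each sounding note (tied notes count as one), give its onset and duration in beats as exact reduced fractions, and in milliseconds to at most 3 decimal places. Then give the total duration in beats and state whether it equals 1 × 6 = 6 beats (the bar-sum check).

1) 0.0ms=0b +194.595ms=3/5b
2) 194.595ms=3/5b +194.595ms=3/5b
3) 389.189ms=6/5b +389.189ms=6/5b
4) 778.378ms=12/5b +389.189ms=6/5b
5) 1167.568ms=18/5b +389.189ms=6/5b
6) 1556.757ms=24/5b +389.189ms=6/5b
Σ=6b of 6 (185bpm 6/8) — PASS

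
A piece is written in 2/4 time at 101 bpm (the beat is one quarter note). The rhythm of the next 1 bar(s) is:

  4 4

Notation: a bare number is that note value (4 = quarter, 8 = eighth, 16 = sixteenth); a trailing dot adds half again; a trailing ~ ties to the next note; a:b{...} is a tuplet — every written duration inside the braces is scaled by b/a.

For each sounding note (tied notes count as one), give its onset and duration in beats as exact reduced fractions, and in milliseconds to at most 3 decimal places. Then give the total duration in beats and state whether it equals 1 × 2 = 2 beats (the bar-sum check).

1) 0.0ms=0b +594.059ms=1b
2) 594.059ms=1b +594.059ms=1b
Σ=2b of 2 (101bpm 2/4) — PASS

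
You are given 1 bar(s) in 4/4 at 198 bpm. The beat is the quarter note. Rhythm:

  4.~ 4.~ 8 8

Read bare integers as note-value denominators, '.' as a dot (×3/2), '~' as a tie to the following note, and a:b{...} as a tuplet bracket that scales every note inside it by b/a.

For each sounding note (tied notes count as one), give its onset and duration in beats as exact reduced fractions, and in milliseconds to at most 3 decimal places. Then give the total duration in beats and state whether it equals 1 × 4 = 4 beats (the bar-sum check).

1) 0.0ms=0b +1060.606ms=7/2b
2) 1060.606ms=7/2b +151.515ms=1/2b
Σ=4b of 4 (198bpm 4/4) — PASS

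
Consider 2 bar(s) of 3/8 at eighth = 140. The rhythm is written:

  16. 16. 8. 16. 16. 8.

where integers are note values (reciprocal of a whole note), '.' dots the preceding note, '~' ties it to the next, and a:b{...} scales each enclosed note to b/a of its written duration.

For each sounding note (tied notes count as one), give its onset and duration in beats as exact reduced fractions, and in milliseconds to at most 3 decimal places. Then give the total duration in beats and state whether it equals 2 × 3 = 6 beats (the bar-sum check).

1) 0.0ms=0b +321.429ms=3/4b
2) 321.429ms=3/4b +321.429ms=3/4b
3) 642.857ms=3/2b +642.857ms=3/2b
4) 1285.714ms=3b +321.429ms=3/4b
5) 1607.143ms=15/4b +321.429ms=3/4b
6) 1928.571ms=9/2b +642.857ms=3/2b
Σ=6b of 6 (140bpm 3/8) — PASS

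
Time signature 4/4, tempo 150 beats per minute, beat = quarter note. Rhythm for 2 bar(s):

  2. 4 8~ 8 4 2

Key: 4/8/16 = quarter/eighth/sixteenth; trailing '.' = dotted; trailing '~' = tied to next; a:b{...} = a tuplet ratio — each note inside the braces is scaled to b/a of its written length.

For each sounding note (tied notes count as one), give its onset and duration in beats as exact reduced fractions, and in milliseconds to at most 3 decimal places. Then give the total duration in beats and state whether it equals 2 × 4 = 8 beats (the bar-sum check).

1) 0.0ms=0b +1200.0ms=3b
2) 1200.0ms=3b +400.0ms=1b
3) 1600.0ms=4b +400.0ms=1b
4) 2000.0ms=5b +400.0ms=1b
5) 2400.0ms=6b +800.0ms=2b
Σ=8b of 8 (150bpm 4/4) — PASS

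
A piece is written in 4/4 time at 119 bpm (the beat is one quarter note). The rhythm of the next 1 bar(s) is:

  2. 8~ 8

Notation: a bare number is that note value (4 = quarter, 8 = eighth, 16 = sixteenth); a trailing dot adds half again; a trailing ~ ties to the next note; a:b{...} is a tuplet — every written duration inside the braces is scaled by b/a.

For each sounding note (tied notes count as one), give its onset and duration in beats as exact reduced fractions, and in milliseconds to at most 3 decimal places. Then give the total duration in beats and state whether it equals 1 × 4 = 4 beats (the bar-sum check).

1) 0.0ms=0b +1512.605ms=3b
2) 1512.605ms=3b +504.202ms=1b
Σ=4b of 4 (119bpm 4/4) — PASS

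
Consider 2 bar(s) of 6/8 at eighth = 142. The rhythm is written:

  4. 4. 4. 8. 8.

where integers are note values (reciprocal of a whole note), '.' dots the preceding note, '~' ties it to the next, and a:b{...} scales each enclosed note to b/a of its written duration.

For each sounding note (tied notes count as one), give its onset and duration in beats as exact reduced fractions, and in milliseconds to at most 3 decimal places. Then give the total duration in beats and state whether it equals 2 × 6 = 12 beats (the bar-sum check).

1) 0.0ms=0b +1267.606ms=3b
2) 1267.606ms=3b +1267.606ms=3b
3) 2535.211ms=6b +1267.606ms=3b
4) 3802.817ms=9b +633.803ms=3/2b
5) 4436.62ms=21/2b +633.803ms=3/2b
Σ=12b of 12 (142bpm 6/8) — PASS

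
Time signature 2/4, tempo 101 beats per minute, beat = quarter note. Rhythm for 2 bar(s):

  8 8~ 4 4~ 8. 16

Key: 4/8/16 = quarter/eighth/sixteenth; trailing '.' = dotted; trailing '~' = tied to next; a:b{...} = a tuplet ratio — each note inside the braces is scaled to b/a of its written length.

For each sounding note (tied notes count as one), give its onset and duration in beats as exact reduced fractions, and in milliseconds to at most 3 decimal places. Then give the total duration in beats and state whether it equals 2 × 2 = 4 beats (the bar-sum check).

1) 0.0ms=0b +297.03ms=1/2b
2) 297.03ms=1/2b +891.089ms=3/2b
3) 1188.119ms=2b +1039.604ms=7/4b
4) 2227.723ms=15/4b +148.515ms=1/4b
Σ=4b of 4 (101bpm 2/4) — PASS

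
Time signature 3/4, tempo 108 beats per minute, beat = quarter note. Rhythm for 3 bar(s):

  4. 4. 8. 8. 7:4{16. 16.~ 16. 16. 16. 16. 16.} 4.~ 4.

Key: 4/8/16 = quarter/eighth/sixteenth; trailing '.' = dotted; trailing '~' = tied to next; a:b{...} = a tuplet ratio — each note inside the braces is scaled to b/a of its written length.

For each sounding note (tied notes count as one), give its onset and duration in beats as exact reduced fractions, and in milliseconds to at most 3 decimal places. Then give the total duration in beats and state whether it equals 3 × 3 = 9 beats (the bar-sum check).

1) 0.0ms=0b +833.333ms=3/2b
2) 833.333ms=3/2b +833.333ms=3/2b
3) 1666.667ms=3b +416.667ms=3/4b
4) 2083.333ms=15/4b +416.667ms=3/4b
5) 2500.0ms=9/2b +119.048ms=3/14b
6) 2619.048ms=33/7b +238.095ms=3/7b
7) 2857.143ms=36/7b +119.048ms=3/14b
8) 2976.19ms=75/14b +119.048ms=3/14b
9) 3095.238ms=39/7b +119.048ms=3/14b
10) 3214.286ms=81/14b +119.048ms=3/14b
11) 3333.333ms=6b +1666.667ms=3b
Σ=9b of 9 (108bpm 3/4) — PASS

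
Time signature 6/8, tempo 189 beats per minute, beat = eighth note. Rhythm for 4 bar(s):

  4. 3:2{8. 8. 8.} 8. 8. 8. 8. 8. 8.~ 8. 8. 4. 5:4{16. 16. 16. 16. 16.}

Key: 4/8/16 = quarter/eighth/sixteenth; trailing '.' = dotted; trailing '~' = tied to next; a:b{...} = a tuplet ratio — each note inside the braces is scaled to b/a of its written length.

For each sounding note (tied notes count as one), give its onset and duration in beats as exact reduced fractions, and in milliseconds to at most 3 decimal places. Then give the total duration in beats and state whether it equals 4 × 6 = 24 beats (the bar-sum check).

1) 0.0ms=0b +952.381ms=3b
2) 952.381ms=3b +317.46ms=1b
3) 1269.841ms=4b +317.46ms=1b
4) 1587.302ms=5b +317.46ms=1b
5) 1904.762ms=6b +476.19ms=3/2b
6) 2380.952ms=15/2b +476.19ms=3/2b
7) 2857.143ms=9b +476.19ms=3/2b
8) 3333.333ms=21/2b +476.19ms=3/2b
9) 3809.524ms=12b +476.19ms=3/2b
10) 4285.714ms=27/2b +952.381ms=3b
11) 5238.095ms=33/2b +476.19ms=3/2b
12) 5714.286ms=18b +952.381ms=3b
13) 6666.667ms=21b +190.476ms=3/5b
14) 6857.143ms=108/5b +190.476ms=3/5b
15) 7047.619ms=111/5b +190.476ms=3/5b
16) 7238.095ms=114/5b +190.476ms=3/5b
17) 7428.571ms=117/5b +190.476ms=3/5b
Σ=24b of 24 (189bpm 6/8) — PASS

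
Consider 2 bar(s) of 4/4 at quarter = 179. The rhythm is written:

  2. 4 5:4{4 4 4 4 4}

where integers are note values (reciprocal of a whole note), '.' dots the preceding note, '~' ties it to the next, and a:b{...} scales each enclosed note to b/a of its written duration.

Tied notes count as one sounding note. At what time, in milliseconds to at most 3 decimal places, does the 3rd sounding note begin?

note 3 onset = 4b = 1340.782ms

1. 0.0ms @ 0 + 1005.587ms (3)
2. 1005.587ms @ 3 + 335.196ms (1)
3. 1340.782ms @ 4 + 268.156ms (4/5)
4. 1608.939ms @ 24/5 + 268.156ms (4/5)
5. 1877.095ms @ 28/5 + 268.156ms (4/5)
6. 2145.251ms @ 32/5 + 268.156ms (4/5)
7. 2413.408ms @ 36/5 + 268.156ms (4/5)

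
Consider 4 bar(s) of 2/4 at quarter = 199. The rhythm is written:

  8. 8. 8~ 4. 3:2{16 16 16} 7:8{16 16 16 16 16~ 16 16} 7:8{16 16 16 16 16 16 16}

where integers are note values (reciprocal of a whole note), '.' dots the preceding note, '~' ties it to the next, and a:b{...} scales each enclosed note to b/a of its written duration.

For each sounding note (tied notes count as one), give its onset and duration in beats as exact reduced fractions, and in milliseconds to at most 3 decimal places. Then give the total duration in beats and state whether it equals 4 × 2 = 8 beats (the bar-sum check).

1) 0.0ms=0b +226.131ms=3/4b
2) 226.131ms=3/4b +226.131ms=3/4b
3) 452.261ms=3/2b +603.015ms=2b
4) 1055.276ms=7/2b +50.251ms=1/6b
5) 1105.528ms=11/3b +50.251ms=1/6b
6) 1155.779ms=23/6b +50.251ms=1/6b
7) 1206.03ms=4b +86.145ms=2/7b
8) 1292.175ms=30/7b +86.145ms=2/7b
9) 1378.32ms=32/7b +86.145ms=2/7b
10) 1464.465ms=34/7b +86.145ms=2/7b
11) 1550.61ms=36/7b +172.29ms=4/7b
12) 1722.9ms=40/7b +86.145ms=2/7b
13) 1809.045ms=6b +86.145ms=2/7b
14) 1895.19ms=44/7b +86.145ms=2/7b
15) 1981.335ms=46/7b +86.145ms=2/7b
16) 2067.48ms=48/7b +86.145ms=2/7b
17) 2153.625ms=50/7b +86.145ms=2/7b
18) 2239.77ms=52/7b +86.145ms=2/7b
19) 2325.915ms=54/7b +86.145ms=2/7b
Σ=8b of 8 (199bpm 2/4) — PASS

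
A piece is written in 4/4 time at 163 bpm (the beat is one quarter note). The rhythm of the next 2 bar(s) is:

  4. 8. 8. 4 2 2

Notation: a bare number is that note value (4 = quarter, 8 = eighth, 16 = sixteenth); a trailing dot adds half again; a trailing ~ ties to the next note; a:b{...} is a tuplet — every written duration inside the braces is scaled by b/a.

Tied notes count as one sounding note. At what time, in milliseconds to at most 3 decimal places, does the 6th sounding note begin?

1. 0.0ms @ 0 + 552.147ms (3/2)
2. 552.147ms @ 3/2 + 276.074ms (3/4)
3. 828.221ms @ 9/4 + 276.074ms (3/4)
4. 1104.294ms @ 3 + 368.098ms (1)
5. 1472.393ms @ 4 + 736.196ms (2)
6. 2208.589ms @ 6 + 736.196ms (2)

note 6 onset = 6b = 2208.589ms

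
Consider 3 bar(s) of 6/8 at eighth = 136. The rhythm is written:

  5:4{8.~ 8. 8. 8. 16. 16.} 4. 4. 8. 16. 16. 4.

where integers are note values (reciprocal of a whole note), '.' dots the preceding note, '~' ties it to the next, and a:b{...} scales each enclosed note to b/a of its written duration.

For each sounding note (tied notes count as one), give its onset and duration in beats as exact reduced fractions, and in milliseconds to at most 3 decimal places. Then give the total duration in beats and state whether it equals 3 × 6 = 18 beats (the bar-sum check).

1) 0.0ms=0b +1058.824ms=12/5b
2) 1058.824ms=12/5b +529.412ms=6/5b
3) 1588.235ms=18/5b +529.412ms=6/5b
4) 2117.647ms=24/5b +264.706ms=3/5b
5) 2382.353ms=27/5b +264.706ms=3/5b
6) 2647.059ms=6b +1323.529ms=3b
7) 3970.588ms=9b +1323.529ms=3b
8) 5294.118ms=12b +661.765ms=3/2b
9) 5955.882ms=27/2b +330.882ms=3/4b
10) 6286.765ms=57/4b +330.882ms=3/4b
11) 6617.647ms=15b +1323.529ms=3b
Σ=18b of 18 (136bpm 6/8) — PASS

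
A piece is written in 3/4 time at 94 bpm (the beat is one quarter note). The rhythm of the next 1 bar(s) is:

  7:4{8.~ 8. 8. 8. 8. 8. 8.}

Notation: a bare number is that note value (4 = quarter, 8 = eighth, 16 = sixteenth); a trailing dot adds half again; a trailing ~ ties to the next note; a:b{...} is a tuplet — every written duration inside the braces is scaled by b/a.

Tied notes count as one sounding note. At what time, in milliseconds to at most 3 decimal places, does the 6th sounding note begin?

1. 0.0ms @ 0 + 547.112ms (6/7)
2. 547.112ms @ 6/7 + 273.556ms (3/7)
3. 820.669ms @ 9/7 + 273.556ms (3/7)
4. 1094.225ms @ 12/7 + 273.556ms (3/7)
5. 1367.781ms @ 15/7 + 273.556ms (3/7)
6. 1641.337ms @ 18/7 + 273.556ms (3/7)

note 6 onset = 18/7b = 1641.337ms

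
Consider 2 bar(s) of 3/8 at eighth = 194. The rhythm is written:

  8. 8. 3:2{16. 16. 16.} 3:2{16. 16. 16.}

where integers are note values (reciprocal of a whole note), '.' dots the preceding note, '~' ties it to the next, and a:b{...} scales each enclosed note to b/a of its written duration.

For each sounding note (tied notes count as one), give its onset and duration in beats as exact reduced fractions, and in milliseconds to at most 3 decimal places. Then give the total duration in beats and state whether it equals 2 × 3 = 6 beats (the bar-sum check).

1) 0.0ms=0b +463.918ms=3/2b
2) 463.918ms=3/2b +463.918ms=3/2b
3) 927.835ms=3b +154.639ms=1/2b
4) 1082.474ms=7/2b +154.639ms=1/2b
5) 1237.113ms=4b +154.639ms=1/2b
6) 1391.753ms=9/2b +154.639ms=1/2b
7) 1546.392ms=5b +154.639ms=1/2b
8) 1701.031ms=11/2b +154.639ms=1/2b
Σ=6b of 6 (194bpm 3/8) — PASS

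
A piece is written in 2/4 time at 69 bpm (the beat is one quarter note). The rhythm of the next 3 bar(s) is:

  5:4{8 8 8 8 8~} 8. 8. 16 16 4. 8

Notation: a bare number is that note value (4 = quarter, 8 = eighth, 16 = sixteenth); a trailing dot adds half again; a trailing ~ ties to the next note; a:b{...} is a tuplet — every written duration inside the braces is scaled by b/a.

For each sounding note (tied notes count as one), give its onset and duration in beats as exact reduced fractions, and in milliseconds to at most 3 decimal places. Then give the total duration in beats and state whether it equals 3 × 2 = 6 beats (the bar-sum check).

1) 0.0ms=0b +347.826ms=2/5b
2) 347.826ms=2/5b +347.826ms=2/5b
3) 695.652ms=4/5b +347.826ms=2/5b
4) 1043.478ms=6/5b +347.826ms=2/5b
5) 1391.304ms=8/5b +1000.0ms=23/20b
6) 2391.304ms=11/4b +652.174ms=3/4b
7) 3043.478ms=7/2b +217.391ms=1/4b
8) 3260.87ms=15/4b +217.391ms=1/4b
9) 3478.261ms=4b +1304.348ms=3/2b
10) 4782.609ms=11/2b +434.783ms=1/2b
Σ=6b of 6 (69bpm 2/4) — PASS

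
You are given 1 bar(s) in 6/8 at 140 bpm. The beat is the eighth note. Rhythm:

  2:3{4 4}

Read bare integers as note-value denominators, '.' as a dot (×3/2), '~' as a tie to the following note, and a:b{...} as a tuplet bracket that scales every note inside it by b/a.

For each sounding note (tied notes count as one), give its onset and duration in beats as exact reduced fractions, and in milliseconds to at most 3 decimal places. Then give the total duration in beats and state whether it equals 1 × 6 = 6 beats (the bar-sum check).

1) 0.0ms=0b +1285.714ms=3b
2) 1285.714ms=3b +1285.714ms=3b
Σ=6b of 6 (140bpm 6/8) — PASS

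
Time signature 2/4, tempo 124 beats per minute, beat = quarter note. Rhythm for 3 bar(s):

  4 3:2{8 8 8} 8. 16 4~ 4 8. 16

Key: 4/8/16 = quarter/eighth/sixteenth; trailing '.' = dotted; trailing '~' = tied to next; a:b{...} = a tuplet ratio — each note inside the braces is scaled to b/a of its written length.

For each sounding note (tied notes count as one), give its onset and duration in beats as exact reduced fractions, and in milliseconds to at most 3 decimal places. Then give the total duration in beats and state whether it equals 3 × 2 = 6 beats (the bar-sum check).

1) 0.0ms=0b +483.871ms=1b
2) 483.871ms=1b +161.29ms=1/3b
3) 645.161ms=4/3b +161.29ms=1/3b
4) 806.452ms=5/3b +161.29ms=1/3b
5) 967.742ms=2b +362.903ms=3/4b
6) 1330.645ms=11/4b +120.968ms=1/4b
7) 1451.613ms=3b +967.742ms=2b
8) 2419.355ms=5b +362.903ms=3/4b
9) 2782.258ms=23/4b +120.968ms=1/4b
Σ=6b of 6 (124bpm 2/4) — PASS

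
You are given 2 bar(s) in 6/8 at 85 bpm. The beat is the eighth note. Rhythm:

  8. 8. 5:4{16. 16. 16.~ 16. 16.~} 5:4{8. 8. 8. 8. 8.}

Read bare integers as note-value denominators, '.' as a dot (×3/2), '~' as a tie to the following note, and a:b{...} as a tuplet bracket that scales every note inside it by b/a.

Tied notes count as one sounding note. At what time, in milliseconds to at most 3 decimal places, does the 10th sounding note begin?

note 10 onset = 54/5b = 7623.529ms

1. 0.0ms @ 0 + 1058.824ms (3/2)
2. 1058.824ms @ 3/2 + 1058.824ms (3/2)
3. 2117.647ms @ 3 + 423.529ms (3/5)
4. 2541.176ms @ 18/5 + 423.529ms (3/5)
5. 2964.706ms @ 21/5 + 847.059ms (6/5)
6. 3811.765ms @ 27/5 + 1270.588ms (9/5)
7. 5082.353ms @ 36/5 + 847.059ms (6/5)
8. 5929.412ms @ 42/5 + 847.059ms (6/5)
9. 6776.471ms @ 48/5 + 847.059ms (6/5)
10. 7623.529ms @ 54/5 + 847.059ms (6/5)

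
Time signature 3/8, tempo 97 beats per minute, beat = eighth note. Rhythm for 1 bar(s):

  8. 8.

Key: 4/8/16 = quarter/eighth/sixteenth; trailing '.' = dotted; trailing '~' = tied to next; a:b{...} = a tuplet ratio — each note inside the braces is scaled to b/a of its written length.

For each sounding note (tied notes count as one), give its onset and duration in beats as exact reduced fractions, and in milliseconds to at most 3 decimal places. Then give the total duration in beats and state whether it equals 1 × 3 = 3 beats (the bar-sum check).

1) 0.0ms=0b +927.835ms=3/2b
2) 927.835ms=3/2b +927.835ms=3/2b
Σ=3b of 3 (97bpm 3/8) — PASS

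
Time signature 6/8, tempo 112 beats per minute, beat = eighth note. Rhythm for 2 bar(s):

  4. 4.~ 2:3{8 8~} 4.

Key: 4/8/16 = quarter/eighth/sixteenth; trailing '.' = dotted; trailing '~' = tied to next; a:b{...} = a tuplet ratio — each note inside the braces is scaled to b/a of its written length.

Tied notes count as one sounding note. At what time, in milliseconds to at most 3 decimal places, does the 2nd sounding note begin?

1. 0.0ms @ 0 + 1607.143ms (3)
2. 1607.143ms @ 3 + 2410.714ms (9/2)
3. 4017.857ms @ 15/2 + 2410.714ms (9/2)

note 2 onset = 3b = 1607.143ms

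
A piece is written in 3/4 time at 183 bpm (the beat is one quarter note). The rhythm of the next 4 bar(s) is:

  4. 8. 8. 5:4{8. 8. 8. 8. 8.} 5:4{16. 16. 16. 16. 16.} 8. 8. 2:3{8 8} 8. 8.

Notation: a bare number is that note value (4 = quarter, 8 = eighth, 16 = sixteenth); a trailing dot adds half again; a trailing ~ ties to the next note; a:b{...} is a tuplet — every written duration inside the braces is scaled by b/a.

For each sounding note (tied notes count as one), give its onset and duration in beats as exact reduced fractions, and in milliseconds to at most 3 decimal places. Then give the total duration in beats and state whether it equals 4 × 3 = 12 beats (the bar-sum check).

1) 0.0ms=0b +491.803ms=3/2b
2) 491.803ms=3/2b +245.902ms=3/4b
3) 737.705ms=9/4b +245.902ms=3/4b
4) 983.607ms=3b +196.721ms=3/5b
5) 1180.328ms=18/5b +196.721ms=3/5b
6) 1377.049ms=21/5b +196.721ms=3/5b
7) 1573.77ms=24/5b +196.721ms=3/5b
8) 1770.492ms=27/5b +196.721ms=3/5b
9) 1967.213ms=6b +98.361ms=3/10b
10) 2065.574ms=63/10b +98.361ms=3/10b
11) 2163.934ms=33/5b +98.361ms=3/10b
12) 2262.295ms=69/10b +98.361ms=3/10b
13) 2360.656ms=36/5b +98.361ms=3/10b
14) 2459.016ms=15/2b +245.902ms=3/4b
15) 2704.918ms=33/4b +245.902ms=3/4b
16) 2950.82ms=9b +245.902ms=3/4b
17) 3196.721ms=39/4b +245.902ms=3/4b
18) 3442.623ms=21/2b +245.902ms=3/4b
19) 3688.525ms=45/4b +245.902ms=3/4b
Σ=12b of 12 (183bpm 3/4) — PASS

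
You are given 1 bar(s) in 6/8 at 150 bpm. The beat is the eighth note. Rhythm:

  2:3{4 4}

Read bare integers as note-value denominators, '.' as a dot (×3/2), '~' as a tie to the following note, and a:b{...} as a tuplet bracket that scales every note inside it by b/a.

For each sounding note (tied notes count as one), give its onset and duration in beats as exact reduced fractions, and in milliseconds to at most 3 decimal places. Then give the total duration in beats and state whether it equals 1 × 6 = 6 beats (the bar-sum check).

1) 0.0ms=0b +1200.0ms=3b
2) 1200.0ms=3b +1200.0ms=3b
Σ=6b of 6 (150bpm 6/8) — PASS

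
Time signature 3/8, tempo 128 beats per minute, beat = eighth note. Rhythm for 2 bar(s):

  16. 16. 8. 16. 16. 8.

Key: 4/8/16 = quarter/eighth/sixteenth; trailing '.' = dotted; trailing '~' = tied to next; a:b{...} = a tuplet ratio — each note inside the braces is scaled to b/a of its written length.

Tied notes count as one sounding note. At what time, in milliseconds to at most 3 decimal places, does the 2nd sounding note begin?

note 2 onset = 3/4b = 351.562ms

1. 0.0ms @ 0 + 351.562ms (3/4)
2. 351.562ms @ 3/4 + 351.562ms (3/4)
3. 703.125ms @ 3/2 + 703.125ms (3/2)
4. 1406.25ms @ 3 + 351.562ms (3/4)
5. 1757.812ms @ 15/4 + 351.562ms (3/4)
6. 2109.375ms @ 9/2 + 703.125ms (3/2)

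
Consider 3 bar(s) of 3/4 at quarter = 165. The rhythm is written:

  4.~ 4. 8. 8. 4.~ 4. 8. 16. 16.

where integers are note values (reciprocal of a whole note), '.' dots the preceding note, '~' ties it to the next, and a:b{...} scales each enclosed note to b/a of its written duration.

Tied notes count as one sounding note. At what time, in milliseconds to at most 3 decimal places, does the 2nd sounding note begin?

note 2 onset = 3b = 1090.909ms

1. 0.0ms @ 0 + 1090.909ms (3)
2. 1090.909ms @ 3 + 272.727ms (3/4)
3. 1363.636ms @ 15/4 + 272.727ms (3/4)
4. 1636.364ms @ 9/2 + 1090.909ms (3)
5. 2727.273ms @ 15/2 + 272.727ms (3/4)
6. 3000.0ms @ 33/4 + 136.364ms (3/8)
7. 3136.364ms @ 69/8 + 136.364ms (3/8)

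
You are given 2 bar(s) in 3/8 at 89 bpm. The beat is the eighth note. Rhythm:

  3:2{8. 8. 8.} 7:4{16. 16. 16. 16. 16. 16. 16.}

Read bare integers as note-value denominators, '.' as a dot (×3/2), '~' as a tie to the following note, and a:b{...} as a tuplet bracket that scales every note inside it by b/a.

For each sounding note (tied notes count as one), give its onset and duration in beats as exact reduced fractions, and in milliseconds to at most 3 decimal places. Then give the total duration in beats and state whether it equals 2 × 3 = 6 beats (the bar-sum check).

1) 0.0ms=0b +674.157ms=1b
2) 674.157ms=1b +674.157ms=1b
3) 1348.315ms=2b +674.157ms=1b
4) 2022.472ms=3b +288.925ms=3/7b
5) 2311.396ms=24/7b +288.925ms=3/7b
6) 2600.321ms=27/7b +288.925ms=3/7b
7) 2889.246ms=30/7b +288.925ms=3/7b
8) 3178.17ms=33/7b +288.925ms=3/7b
9) 3467.095ms=36/7b +288.925ms=3/7b
10) 3756.019ms=39/7b +288.925ms=3/7b
Σ=6b of 6 (89bpm 3/8) — PASS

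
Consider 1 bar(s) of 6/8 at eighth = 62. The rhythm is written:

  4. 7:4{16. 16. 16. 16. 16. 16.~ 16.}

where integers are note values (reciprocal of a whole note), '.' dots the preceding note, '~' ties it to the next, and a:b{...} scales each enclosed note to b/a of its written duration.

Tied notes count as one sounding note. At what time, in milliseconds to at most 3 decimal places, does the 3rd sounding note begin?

1. 0.0ms @ 0 + 2903.226ms (3)
2. 2903.226ms @ 3 + 414.747ms (3/7)
3. 3317.972ms @ 24/7 + 414.747ms (3/7)
4. 3732.719ms @ 27/7 + 414.747ms (3/7)
5. 4147.465ms @ 30/7 + 414.747ms (3/7)
6. 4562.212ms @ 33/7 + 414.747ms (3/7)
7. 4976.959ms @ 36/7 + 829.493ms (6/7)

note 3 onset = 24/7b = 3317.972ms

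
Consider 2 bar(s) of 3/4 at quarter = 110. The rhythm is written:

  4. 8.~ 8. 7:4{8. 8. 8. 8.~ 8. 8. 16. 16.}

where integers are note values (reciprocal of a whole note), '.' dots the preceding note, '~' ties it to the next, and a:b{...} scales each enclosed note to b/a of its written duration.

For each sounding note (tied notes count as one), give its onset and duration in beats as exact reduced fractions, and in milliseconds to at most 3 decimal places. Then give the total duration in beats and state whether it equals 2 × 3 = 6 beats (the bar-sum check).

1) 0.0ms=0b +818.182ms=3/2b
2) 818.182ms=3/2b +818.182ms=3/2b
3) 1636.364ms=3b +233.766ms=3/7b
4) 1870.13ms=24/7b +233.766ms=3/7b
5) 2103.896ms=27/7b +233.766ms=3/7b
6) 2337.662ms=30/7b +467.532ms=6/7b
7) 2805.195ms=36/7b +233.766ms=3/7b
8) 3038.961ms=39/7b +116.883ms=3/14b
9) 3155.844ms=81/14b +116.883ms=3/14b
Σ=6b of 6 (110bpm 3/4) — PASS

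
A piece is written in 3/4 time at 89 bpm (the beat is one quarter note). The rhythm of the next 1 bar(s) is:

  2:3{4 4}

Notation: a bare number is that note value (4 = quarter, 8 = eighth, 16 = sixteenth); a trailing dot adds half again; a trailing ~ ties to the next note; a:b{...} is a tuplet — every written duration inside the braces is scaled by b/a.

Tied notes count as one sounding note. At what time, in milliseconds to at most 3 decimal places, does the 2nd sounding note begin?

note 2 onset = 3/2b = 1011.236ms

1. 0.0ms @ 0 + 1011.236ms (3/2)
2. 1011.236ms @ 3/2 + 1011.236ms (3/2)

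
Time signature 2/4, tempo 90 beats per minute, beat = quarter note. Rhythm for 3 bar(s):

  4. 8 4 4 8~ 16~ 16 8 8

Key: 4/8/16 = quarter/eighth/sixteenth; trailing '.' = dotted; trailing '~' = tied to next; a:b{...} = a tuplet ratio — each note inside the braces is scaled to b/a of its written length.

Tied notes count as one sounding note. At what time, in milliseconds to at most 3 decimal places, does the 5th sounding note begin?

1. 0.0ms @ 0 + 1000.0ms (3/2)
2. 1000.0ms @ 3/2 + 333.333ms (1/2)
3. 1333.333ms @ 2 + 666.667ms (1)
4. 2000.0ms @ 3 + 666.667ms (1)
5. 2666.667ms @ 4 + 666.667ms (1)
6. 3333.333ms @ 5 + 333.333ms (1/2)
7. 3666.667ms @ 11/2 + 333.333ms (1/2)

note 5 onset = 4b = 2666.667ms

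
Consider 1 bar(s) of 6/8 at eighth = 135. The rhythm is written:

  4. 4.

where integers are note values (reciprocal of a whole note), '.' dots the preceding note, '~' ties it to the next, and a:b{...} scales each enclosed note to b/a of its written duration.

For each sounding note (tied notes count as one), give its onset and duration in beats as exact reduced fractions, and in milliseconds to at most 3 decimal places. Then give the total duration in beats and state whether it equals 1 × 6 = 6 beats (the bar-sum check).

1) 0.0ms=0b +1333.333ms=3b
2) 1333.333ms=3b +1333.333ms=3b
Σ=6b of 6 (135bpm 6/8) — PASS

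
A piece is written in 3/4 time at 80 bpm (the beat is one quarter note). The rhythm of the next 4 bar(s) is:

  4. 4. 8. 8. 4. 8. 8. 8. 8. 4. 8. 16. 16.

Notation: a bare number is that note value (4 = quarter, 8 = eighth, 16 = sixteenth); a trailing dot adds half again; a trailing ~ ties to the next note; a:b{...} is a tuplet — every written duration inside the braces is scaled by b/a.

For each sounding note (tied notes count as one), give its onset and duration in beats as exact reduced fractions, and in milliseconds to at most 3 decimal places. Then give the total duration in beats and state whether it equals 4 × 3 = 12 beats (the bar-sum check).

1) 0.0ms=0b +1125.0ms=3/2b
2) 1125.0ms=3/2b +1125.0ms=3/2b
3) 2250.0ms=3b +562.5ms=3/4b
4) 2812.5ms=15/4b +562.5ms=3/4b
5) 3375.0ms=9/2b +1125.0ms=3/2b
6) 4500.0ms=6b +562.5ms=3/4b
7) 5062.5ms=27/4b +562.5ms=3/4b
8) 5625.0ms=15/2b +562.5ms=3/4b
9) 6187.5ms=33/4b +562.5ms=3/4b
10) 6750.0ms=9b +1125.0ms=3/2b
11) 7875.0ms=21/2b +562.5ms=3/4b
12) 8437.5ms=45/4b +281.25ms=3/8b
13) 8718.75ms=93/8b +281.25ms=3/8b
Σ=12b of 12 (80bpm 3/4) — PASS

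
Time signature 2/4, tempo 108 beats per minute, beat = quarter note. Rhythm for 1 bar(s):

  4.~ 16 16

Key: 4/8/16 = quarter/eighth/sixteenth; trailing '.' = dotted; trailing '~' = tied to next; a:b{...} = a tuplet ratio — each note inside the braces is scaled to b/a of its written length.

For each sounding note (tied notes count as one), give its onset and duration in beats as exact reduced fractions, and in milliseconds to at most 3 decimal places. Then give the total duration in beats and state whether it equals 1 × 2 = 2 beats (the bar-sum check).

1) 0.0ms=0b +972.222ms=7/4b
2) 972.222ms=7/4b +138.889ms=1/4b
Σ=2b of 2 (108bpm 2/4) — PASS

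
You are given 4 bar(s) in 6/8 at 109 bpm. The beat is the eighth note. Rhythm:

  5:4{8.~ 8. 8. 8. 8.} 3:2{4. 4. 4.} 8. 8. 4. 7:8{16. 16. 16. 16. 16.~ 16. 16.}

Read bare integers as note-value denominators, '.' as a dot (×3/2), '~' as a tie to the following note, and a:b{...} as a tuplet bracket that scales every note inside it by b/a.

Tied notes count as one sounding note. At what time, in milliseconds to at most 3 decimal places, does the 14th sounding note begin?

1. 0.0ms @ 0 + 1321.101ms (12/5)
2. 1321.101ms @ 12/5 + 660.55ms (6/5)
3. 1981.651ms @ 18/5 + 660.55ms (6/5)
4. 2642.202ms @ 24/5 + 660.55ms (6/5)
5. 3302.752ms @ 6 + 1100.917ms (2)
6. 4403.67ms @ 8 + 1100.917ms (2)
7. 5504.587ms @ 10 + 1100.917ms (2)
8. 6605.505ms @ 12 + 825.688ms (3/2)
9. 7431.193ms @ 27/2 + 825.688ms (3/2)
10. 8256.881ms @ 15 + 1651.376ms (3)
11. 9908.257ms @ 18 + 471.822ms (6/7)
12. 10380.079ms @ 132/7 + 471.822ms (6/7)
13. 10851.9ms @ 138/7 + 471.822ms (6/7)
14. 11323.722ms @ 144/7 + 471.822ms (6/7)
15. 11795.544ms @ 150/7 + 943.644ms (12/7)
16. 12739.187ms @ 162/7 + 471.822ms (6/7)

note 14 onset = 144/7b = 11323.722ms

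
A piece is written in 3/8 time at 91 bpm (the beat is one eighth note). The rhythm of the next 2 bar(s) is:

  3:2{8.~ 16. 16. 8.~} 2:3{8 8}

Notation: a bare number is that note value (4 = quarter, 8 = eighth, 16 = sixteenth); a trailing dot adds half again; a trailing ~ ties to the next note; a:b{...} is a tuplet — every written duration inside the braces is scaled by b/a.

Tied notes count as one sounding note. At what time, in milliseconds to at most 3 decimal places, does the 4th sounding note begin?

note 4 onset = 9/2b = 2967.033ms

1. 0.0ms @ 0 + 989.011ms (3/2)
2. 989.011ms @ 3/2 + 329.67ms (1/2)
3. 1318.681ms @ 2 + 1648.352ms (5/2)
4. 2967.033ms @ 9/2 + 989.011ms (3/2)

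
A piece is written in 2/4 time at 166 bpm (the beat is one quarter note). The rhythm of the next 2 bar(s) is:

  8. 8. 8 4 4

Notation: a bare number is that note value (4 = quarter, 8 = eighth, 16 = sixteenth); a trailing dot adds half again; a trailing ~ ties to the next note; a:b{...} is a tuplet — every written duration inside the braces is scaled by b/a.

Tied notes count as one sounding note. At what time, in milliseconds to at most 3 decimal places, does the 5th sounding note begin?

note 5 onset = 3b = 1084.337ms

1. 0.0ms @ 0 + 271.084ms (3/4)
2. 271.084ms @ 3/4 + 271.084ms (3/4)
3. 542.169ms @ 3/2 + 180.723ms (1/2)
4. 722.892ms @ 2 + 361.446ms (1)
5. 1084.337ms @ 3 + 361.446ms (1)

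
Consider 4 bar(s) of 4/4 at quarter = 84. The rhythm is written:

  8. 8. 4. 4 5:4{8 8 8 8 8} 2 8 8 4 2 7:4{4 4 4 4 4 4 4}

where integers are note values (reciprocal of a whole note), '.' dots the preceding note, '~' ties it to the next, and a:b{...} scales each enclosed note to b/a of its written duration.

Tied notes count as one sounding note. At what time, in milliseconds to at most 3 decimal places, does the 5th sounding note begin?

1. 0.0ms @ 0 + 535.714ms (3/4)
2. 535.714ms @ 3/4 + 535.714ms (3/4)
3. 1071.429ms @ 3/2 + 1071.429ms (3/2)
4. 2142.857ms @ 3 + 714.286ms (1)
5. 2857.143ms @ 4 + 285.714ms (2/5)
6. 3142.857ms @ 22/5 + 285.714ms (2/5)
7. 3428.571ms @ 24/5 + 285.714ms (2/5)
8. 3714.286ms @ 26/5 + 285.714ms (2/5)
9. 4000.0ms @ 28/5 + 285.714ms (2/5)
10. 4285.714ms @ 6 + 1428.571ms (2)
11. 5714.286ms @ 8 + 357.143ms (1/2)
12. 6071.429ms @ 17/2 + 357.143ms (1/2)
13. 6428.571ms @ 9 + 714.286ms (1)
14. 7142.857ms @ 10 + 1428.571ms (2)
15. 8571.429ms @ 12 + 408.163ms (4/7)
16. 8979.592ms @ 88/7 + 408.163ms (4/7)
17. 9387.755ms @ 92/7 + 408.163ms (4/7)
18. 9795.918ms @ 96/7 + 408.163ms (4/7)
19. 10204.082ms @ 100/7 + 408.163ms (4/7)
20. 10612.245ms @ 104/7 + 408.163ms (4/7)
21. 11020.408ms @ 108/7 + 408.163ms (4/7)

note 5 onset = 4b = 2857.143ms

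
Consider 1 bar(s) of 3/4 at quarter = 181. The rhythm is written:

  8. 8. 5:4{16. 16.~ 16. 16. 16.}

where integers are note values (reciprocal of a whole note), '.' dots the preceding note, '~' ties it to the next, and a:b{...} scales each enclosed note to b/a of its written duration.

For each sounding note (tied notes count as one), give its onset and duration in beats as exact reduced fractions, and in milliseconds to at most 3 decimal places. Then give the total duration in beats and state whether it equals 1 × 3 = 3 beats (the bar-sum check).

1) 0.0ms=0b +248.619ms=3/4b
2) 248.619ms=3/4b +248.619ms=3/4b
3) 497.238ms=3/2b +99.448ms=3/10b
4) 596.685ms=9/5b +198.895ms=3/5b
5) 795.58ms=12/5b +99.448ms=3/10b
6) 895.028ms=27/10b +99.448ms=3/10b
Σ=3b of 3 (181bpm 3/4) — PASS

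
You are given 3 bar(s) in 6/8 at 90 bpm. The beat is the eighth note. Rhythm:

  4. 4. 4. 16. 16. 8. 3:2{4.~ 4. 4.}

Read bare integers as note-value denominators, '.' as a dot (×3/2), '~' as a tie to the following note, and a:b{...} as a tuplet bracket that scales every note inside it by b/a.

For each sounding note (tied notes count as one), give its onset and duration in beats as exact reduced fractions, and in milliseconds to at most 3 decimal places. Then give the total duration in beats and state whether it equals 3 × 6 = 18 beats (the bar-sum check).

1) 0.0ms=0b +2000.0ms=3b
2) 2000.0ms=3b +2000.0ms=3b
3) 4000.0ms=6b +2000.0ms=3b
4) 6000.0ms=9b +500.0ms=3/4b
5) 6500.0ms=39/4b +500.0ms=3/4b
6) 7000.0ms=21/2b +1000.0ms=3/2b
7) 8000.0ms=12b +2666.667ms=4b
8) 10666.667ms=16b +1333.333ms=2b
Σ=18b of 18 (90bpm 6/8) — PASS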